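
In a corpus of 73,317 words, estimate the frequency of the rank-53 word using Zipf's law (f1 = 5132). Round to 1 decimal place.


Zipf's law: f(r) = f(1) / r
f(1) = 5132
f(53) = 5132 / 53
= 96.8 occurrences


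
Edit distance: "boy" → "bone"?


Word 1: "boy" (length 3)
Word 2: "bone" (length 4)
One optimal edit sequence (insert/delete/substitute each cost 1):
  1. keep 'b'
  2. keep 'o'
  3. insert 'n'  (+1)
  4. substitute 'y' -> 'e'  (+1)
Total edit operations: 2
Edit distance = 2


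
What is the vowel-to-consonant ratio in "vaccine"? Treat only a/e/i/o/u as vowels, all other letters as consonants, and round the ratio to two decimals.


Word: "vaccine"
Vowels (a,e,i,o,u): 3
Consonants: 4
Ratio = 3/4
= 0.75


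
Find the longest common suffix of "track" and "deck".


Word 1: "track"
Word 2: "deck"
Comparing from end:
  Pos -1: 'k' == 'k'
  Pos -2: 'c' == 'c'
  Pos -3: 'a' != 'e' (stop)
LCS = "ck" (length 2)


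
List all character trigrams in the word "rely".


Word: "rely" (length 4)
Number of trigrams = 4 - 3 + 1 = 2
  Position 0: "rel"
  Position 1: "ely"
Trigrams = "rel", "ely"


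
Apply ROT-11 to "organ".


Word: "organ"
Shift: 11
Each letter → (letter + shift) mod 26:
  'o' (14) + 11 = 25 → 'z'
  'r' (17) + 11 = 2 → 'c'
  'g' (6) + 11 = 17 → 'r'
  'a' (0) + 11 = 11 → 'l'
  'n' (13) + 11 = 24 → 'y'
Result = "zcrly"


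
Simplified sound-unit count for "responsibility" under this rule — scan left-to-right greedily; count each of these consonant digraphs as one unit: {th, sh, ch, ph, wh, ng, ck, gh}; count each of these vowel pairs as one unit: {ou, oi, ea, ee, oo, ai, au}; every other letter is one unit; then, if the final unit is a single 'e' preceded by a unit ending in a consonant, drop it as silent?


Word: "responsibility" (14 letters)
Left-to-right scan:
  [1] 'r' (letter)
  [2] 'e' (letter)
  [3] 's' (letter)
  [4] 'p' (letter)
  [5] 'o' (letter)
  [6] 'n' (letter)
  [7] 's' (letter)
  [8] 'i' (letter)
  [9] 'b' (letter)
  [10] 'i' (letter)
  [11] 'l' (letter)
  [12] 'i' (letter)
  [13] 't' (letter)
  [14] 'y' (letter)
Units from scan: 14
Sound units = 14 units


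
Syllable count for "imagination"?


Word: "imagination"
Syllable breakdown: i · mag · i · na · tion
Counting: 5 parts
= 5 syllables


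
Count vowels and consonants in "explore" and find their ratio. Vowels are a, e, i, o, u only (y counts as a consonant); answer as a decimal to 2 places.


Word: "explore"
Vowels (a,e,i,o,u): 3
Consonants: 4
Ratio = 3/4
= 0.75


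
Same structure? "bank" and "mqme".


Pattern of "bank": [0, 1, 2, 3]
Pattern of "mqme": [0, 1, 0, 2]
Patterns do not match
Same pattern = No


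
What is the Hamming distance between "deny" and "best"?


Comparing character by character (same length = 4):
  Pos 0: 'd' vs 'b' !=
  Pos 1: 'e' vs 'e' =
  Pos 2: 'n' vs 's' !=
  Pos 3: 'y' vs 't' !=
Hamming distance = 3


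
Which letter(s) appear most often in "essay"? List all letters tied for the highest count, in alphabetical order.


Word: "essay"
Letter counts:
  'a': 1
  'e': 1
  's': 2
  'y': 1
Maximum count = 2
Most frequent = 's' (2 times each)


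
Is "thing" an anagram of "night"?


Word 1: "night" → sorted: ghint
Word 2: "thing" → sorted: ghint
Same letters? ghint == ghint
Anagram = Yes


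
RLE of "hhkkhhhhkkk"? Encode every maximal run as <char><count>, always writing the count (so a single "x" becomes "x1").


String: "hhkkhhhhkkk"
Scanning for consecutive runs:
  'h' x 2
  'k' x 2
  'h' x 4
  'k' x 3
RLE = "h2k2h4k3"


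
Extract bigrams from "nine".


Word: "nine" (length 4)
Number of bigrams = 4 - 2 + 1 = 3
  Position 0: "ni"
  Position 1: "in"
  Position 2: "ne"
Bigrams = "ni", "in", "ne"


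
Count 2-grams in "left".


Word: "left" (length 4)
Number of 2-grams = length - 2 + 1 = 4 - 2 + 1
= 3


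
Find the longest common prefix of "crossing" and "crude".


Word 1: "crossing"
Word 2: "crude"
Comparing from start:
  Pos 0: 'c' == 'c'
  Pos 1: 'r' == 'r'
  Pos 2: 'o' != 'u' (stop)
LCP = "cr" (length 2)


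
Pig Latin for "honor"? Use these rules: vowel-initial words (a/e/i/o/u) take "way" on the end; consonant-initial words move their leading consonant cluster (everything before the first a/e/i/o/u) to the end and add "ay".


Word: "honor"
Starts with consonant(s) → move to end, add 'ay'
Consonant cluster: "h"
Pig Latin = "onorhay"


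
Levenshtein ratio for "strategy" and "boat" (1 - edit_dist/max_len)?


Word 1: "strategy" (length 8)
Word 2: "boat" (length 4)
One optimal edit sequence:
  1. delete 's'  (+1)
  2. substitute 't' -> 'b'  (+1)
  3. substitute 'r' -> 'o'  (+1)
  4. keep 'a'
  5. keep 't'
  6. delete 'e'  (+1)
  7. delete 'g'  (+1)
  8. delete 'y'  (+1)
Edit distance = 6
Max length = max(8, 4) = 8
Similarity = 1 - 6/8
= 0.2500


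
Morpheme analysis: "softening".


Word: "softening"
Morphemes: soft + -en + -ing
Each morpheme carries meaning
= 3 morphemes


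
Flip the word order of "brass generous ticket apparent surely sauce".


Original: "brass generous ticket apparent surely sauce"
Words (1..n): brass | generous | ticket | apparent | surely | sauce
Reversed (n..1): sauce | surely | apparent | ticket | generous | brass
Result = "sauce surely apparent ticket generous brass"


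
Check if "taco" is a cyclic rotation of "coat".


Word: "coat", Candidate: "taco"
Method: check if candidate is substring of word+word
"coatcoat" contains "taco"? No
Is rotation = No


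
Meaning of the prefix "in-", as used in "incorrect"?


Prefix: in-
Example: incorrect = in- + correct
Meaning = not / into


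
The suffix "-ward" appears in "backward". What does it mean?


Suffix: -ward
Example: backward (back + -ward)
Meaning = in the direction of


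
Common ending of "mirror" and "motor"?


Word 1: "mirror"
Word 2: "motor"
Comparing from end:
  Pos -1: 'r' == 'r'
  Pos -2: 'o' == 'o'
  Pos -3: 'r' != 't' (stop)
LCS = "or" (length 2)


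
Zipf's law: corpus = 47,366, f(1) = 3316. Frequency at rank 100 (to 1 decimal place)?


Zipf's law: f(r) = f(1) / r
f(1) = 3316
f(100) = 3316 / 100
= 33.2 occurrences


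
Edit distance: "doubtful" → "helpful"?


Word 1: "doubtful" (length 8)
Word 2: "helpful" (length 7)
One optimal edit sequence (insert/delete/substitute each cost 1):
  1. delete 'd'  (+1)
  2. substitute 'o' -> 'h'  (+1)
  3. substitute 'u' -> 'e'  (+1)
  4. substitute 'b' -> 'l'  (+1)
  5. substitute 't' -> 'p'  (+1)
  6. keep 'f'
  7. keep 'u'
  8. keep 'l'
Total edit operations: 5
Edit distance = 5


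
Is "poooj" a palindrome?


Word: "poooj"
Reversed: "jooop"
Forward == Backward? poooj != jooop
Palindrome = No


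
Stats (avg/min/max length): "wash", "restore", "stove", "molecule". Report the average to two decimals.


Lengths: "wash"=4, "restore"=7, "stove"=5, "molecule"=8
Sum = 24, Count = 4
Average = 24/4 = 6.00
= avg=6.00, min=4, max=8


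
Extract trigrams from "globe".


Word: "globe" (length 5)
Number of trigrams = 5 - 3 + 1 = 3
  Position 0: "glo"
  Position 1: "lob"
  Position 2: "obe"
Trigrams = "glo", "lob", "obe"


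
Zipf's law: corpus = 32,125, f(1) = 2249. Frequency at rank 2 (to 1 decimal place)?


Zipf's law: f(r) = f(1) / r
f(1) = 2249
f(2) = 2249 / 2
= 1124.5 occurrences


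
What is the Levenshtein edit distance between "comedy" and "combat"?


Word 1: "comedy" (length 6)
Word 2: "combat" (length 6)
One optimal edit sequence (insert/delete/substitute each cost 1):
  1. keep 'c'
  2. keep 'o'
  3. keep 'm'
  4. substitute 'e' -> 'b'  (+1)
  5. substitute 'd' -> 'a'  (+1)
  6. substitute 'y' -> 't'  (+1)
Total edit operations: 3
Edit distance = 3


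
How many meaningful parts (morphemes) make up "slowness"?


Word: "slowness"
Morphemes: slow / -ness
Each morpheme carries meaning
= 2 morphemes


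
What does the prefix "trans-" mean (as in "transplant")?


Prefix: trans-
Example: transplant (trans- + plant)
Meaning = across


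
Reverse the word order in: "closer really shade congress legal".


Original: "closer really shade congress legal"
Words (1..n): closer | really | shade | congress | legal
Reversed (n..1): legal | congress | shade | really | closer
Result = "legal congress shade really closer"


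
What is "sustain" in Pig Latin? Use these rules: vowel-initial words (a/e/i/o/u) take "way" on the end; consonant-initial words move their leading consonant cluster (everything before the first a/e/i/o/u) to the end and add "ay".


Word: "sustain"
Starts with consonant(s) → move to end, add 'ay'
Consonant cluster: "s"
Pig Latin = "ustainsay"


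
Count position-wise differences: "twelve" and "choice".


Comparing character by character (same length = 6):
  Pos 0: 't' vs 'c' !=
  Pos 1: 'w' vs 'h' !=
  Pos 2: 'e' vs 'o' !=
  Pos 3: 'l' vs 'i' !=
  Pos 4: 'v' vs 'c' !=
  Pos 5: 'e' vs 'e' =
Hamming distance = 5


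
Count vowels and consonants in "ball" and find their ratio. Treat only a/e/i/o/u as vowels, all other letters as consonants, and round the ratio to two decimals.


Word: "ball"
Vowels (a,e,i,o,u): 1
Consonants: 3
Ratio = 1/3
= 0.33


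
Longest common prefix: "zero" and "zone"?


Word 1: "zero"
Word 2: "zone"
Comparing from start:
  Pos 0: 'z' == 'z'
  Pos 1: 'e' != 'o' (stop)
LCP = "z" (length 1)


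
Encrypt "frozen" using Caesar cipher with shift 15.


Word: "frozen"
Shift: 15
Each letter → (letter + shift) mod 26:
  'f' (5) + 15 = 20 → 'u'
  'r' (17) + 15 = 6 → 'g'
  'o' (14) + 15 = 3 → 'd'
  'z' (25) + 15 = 14 → 'o'
  'e' (4) + 15 = 19 → 't'
  'n' (13) + 15 = 2 → 'c'
Result = "ugdotc"


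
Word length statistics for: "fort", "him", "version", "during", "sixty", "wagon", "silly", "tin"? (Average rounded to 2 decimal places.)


Lengths: "fort"=4, "him"=3, "version"=7, "during"=6, "sixty"=5, "wagon"=5, "silly"=5, "tin"=3
Sum = 38, Count = 8
Average = 38/8 = 4.75
= avg=4.75, min=3, max=7


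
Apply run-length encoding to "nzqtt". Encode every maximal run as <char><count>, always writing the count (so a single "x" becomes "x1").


String: "nzqtt"
Scanning for consecutive runs:
  'n' x 1
  'z' x 1
  'q' x 1
  't' x 2
RLE = "n1z1q1t2"


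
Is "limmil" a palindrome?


Word: "limmil"
Reversed: "limmil"
Forward == Backward? limmil == limmil
Palindrome = Yes


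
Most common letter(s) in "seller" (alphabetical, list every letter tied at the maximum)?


Word: "seller"
Letter counts:
  'e': 2
  'l': 2
  'r': 1
  's': 1
Maximum count = 2
Most frequent = 'e', 'l' (2 times each)


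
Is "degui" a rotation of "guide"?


Word: "guide", Candidate: "degui"
Method: check if candidate is substring of word+word
"guideguide" contains "degui"? Yes
Is rotation = Yes


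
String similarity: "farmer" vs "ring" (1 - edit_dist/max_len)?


Word 1: "farmer" (length 6)
Word 2: "ring" (length 4)
One optimal edit sequence:
  1. delete 'f'  (+1)
  2. delete 'a'  (+1)
  3. keep 'r'
  4. substitute 'm' -> 'i'  (+1)
  5. substitute 'e' -> 'n'  (+1)
  6. substitute 'r' -> 'g'  (+1)
Edit distance = 5
Max length = max(6, 4) = 6
Similarity = 1 - 5/6
= 0.1667


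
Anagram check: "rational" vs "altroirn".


Word 1: "rational" → sorted: aailnort
Word 2: "altroirn" → sorted: ailnorrt
Same letters? aailnort != ailnorrt
Anagram = No


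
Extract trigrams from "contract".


Word: "contract" (length 8)
Number of trigrams = 8 - 3 + 1 = 6
  Position 0: "con"
  Position 1: "ont"
  Position 2: "ntr"
  Position 3: "tra"
  Position 4: "rac"
  Position 5: "act"
Trigrams = "con", "ont", "ntr", "tra", "rac", "act"


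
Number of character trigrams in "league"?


Word: "league" (length 6)
Number of 3-grams = length - 3 + 1 = 6 - 3 + 1
= 4


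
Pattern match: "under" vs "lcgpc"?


Pattern of "under": [0, 1, 2, 3, 4]
Pattern of "lcgpc": [0, 1, 2, 3, 1]
Patterns do not match
Same pattern = No


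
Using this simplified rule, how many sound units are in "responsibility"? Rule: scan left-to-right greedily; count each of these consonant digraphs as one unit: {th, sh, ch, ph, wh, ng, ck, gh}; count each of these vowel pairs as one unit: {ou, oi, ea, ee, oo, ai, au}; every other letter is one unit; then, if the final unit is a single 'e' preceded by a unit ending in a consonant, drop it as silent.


Word: "responsibility" (14 letters)
Left-to-right scan:
  1. 'r' (letter)
  2. 'e' (letter)
  3. 's' (letter)
  4. 'p' (letter)
  5. 'o' (letter)
  6. 'n' (letter)
  7. 's' (letter)
  8. 'i' (letter)
  9. 'b' (letter)
  10. 'i' (letter)
  11. 'l' (letter)
  12. 'i' (letter)
  13. 't' (letter)
  14. 'y' (letter)
Units from scan: 14
Sound units = 14 units


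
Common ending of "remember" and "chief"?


Word 1: "remember"
Word 2: "chief"
Comparing from end:
  Pos -1: 'r' != 'f' (stop)
LCS = "" (length 0)


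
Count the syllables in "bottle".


Word: "bottle"
Syllable breakdown: bot-tle
Counting: 2 parts
= 2 syllables


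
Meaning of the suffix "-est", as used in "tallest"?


Suffix: -est
As in: tallest -> tall + -est
Meaning = most


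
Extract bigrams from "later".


Word: "later" (length 5)
Number of bigrams = 5 - 2 + 1 = 4
  Position 0: "la"
  Position 1: "at"
  Position 2: "te"
  Position 3: "er"
Bigrams = "la", "at", "te", "er"


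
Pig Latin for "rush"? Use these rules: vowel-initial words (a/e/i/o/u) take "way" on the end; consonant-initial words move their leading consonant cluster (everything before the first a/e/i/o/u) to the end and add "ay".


Word: "rush"
Starts with consonant(s) → move to end, add 'ay'
Consonant cluster: "r"
Pig Latin = "ushray"


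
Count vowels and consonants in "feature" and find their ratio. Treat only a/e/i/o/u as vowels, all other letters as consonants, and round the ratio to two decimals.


Word: "feature"
Vowels (a,e,i,o,u): 4
Consonants: 3
Ratio = 4/3
= 1.33


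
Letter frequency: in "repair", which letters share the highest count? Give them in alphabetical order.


Word: "repair"
Letter counts:
  'a': 1
  'e': 1
  'i': 1
  'p': 1
  'r': 2
Maximum count = 2
Most frequent = 'r' (2 times each)


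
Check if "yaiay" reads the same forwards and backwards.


Word: "yaiay"
Reversed: "yaiay"
Forward == Backward? yaiay == yaiay
Palindrome = Yes


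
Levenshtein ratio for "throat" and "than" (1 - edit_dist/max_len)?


Word 1: "throat" (length 6)
Word 2: "than" (length 4)
One optimal edit sequence:
  1. keep 't'
  2. keep 'h'
  3. delete 'r'  (+1)
  4. delete 'o'  (+1)
  5. keep 'a'
  6. substitute 't' -> 'n'  (+1)
Edit distance = 3
Max length = max(6, 4) = 6
Similarity = 1 - 3/6
= 0.5000


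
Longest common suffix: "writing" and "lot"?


Word 1: "writing"
Word 2: "lot"
Comparing from end:
  Pos -1: 'g' != 't' (stop)
LCS = "" (length 0)


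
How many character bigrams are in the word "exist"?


Word: "exist" (length 5)
Number of 2-grams = length - 2 + 1 = 5 - 2 + 1
= 4


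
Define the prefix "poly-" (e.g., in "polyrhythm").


Prefix: poly-
As in: polyrhythm -> poly- + rhythm
Meaning = many


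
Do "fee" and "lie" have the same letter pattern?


Pattern of "fee": [0, 1, 1]
Pattern of "lie": [0, 1, 2]
Patterns do not match
Same pattern = No


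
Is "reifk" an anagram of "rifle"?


Word 1: "rifle" → sorted: efilr
Word 2: "reifk" → sorted: efikr
Same letters? efilr != efikr
Anagram = No


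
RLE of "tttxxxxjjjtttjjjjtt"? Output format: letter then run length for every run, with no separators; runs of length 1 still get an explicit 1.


String: "tttxxxxjjjtttjjjjtt"
Scanning for consecutive runs:
  't' x 3
  'x' x 4
  'j' x 3
  't' x 3
  'j' x 4
  't' x 2
RLE = "t3x4j3t3j4t2"


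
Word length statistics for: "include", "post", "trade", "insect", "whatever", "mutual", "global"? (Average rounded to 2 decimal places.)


Lengths: "include"=7, "post"=4, "trade"=5, "insect"=6, "whatever"=8, "mutual"=6, "global"=6
Sum = 42, Count = 7
Average = 42/7 = 6.00
= avg=6.00, min=4, max=8


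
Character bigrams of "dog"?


Word: "dog" (length 3)
Number of bigrams = 3 - 2 + 1 = 2
  Position 0: "do"
  Position 1: "og"
Bigrams = "do", "og"


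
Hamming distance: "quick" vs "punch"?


Comparing character by character (same length = 5):
  Pos 0: 'q' vs 'p' !=
  Pos 1: 'u' vs 'u' =
  Pos 2: 'i' vs 'n' !=
  Pos 3: 'c' vs 'c' =
  Pos 4: 'k' vs 'h' !=
Hamming distance = 3


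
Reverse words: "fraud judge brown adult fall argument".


Original: "fraud judge brown adult fall argument"
Words (1..n): fraud | judge | brown | adult | fall | argument
Reversed (n..1): argument | fall | adult | brown | judge | fraud
Result = "argument fall adult brown judge fraud"


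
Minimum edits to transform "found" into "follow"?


Word 1: "found" (length 5)
Word 2: "follow" (length 6)
One optimal edit sequence (insert/delete/substitute each cost 1):
  1. keep 'f'
  2. keep 'o'
  3. insert 'l'  (+1)
  4. substitute 'u' -> 'l'  (+1)
  5. substitute 'n' -> 'o'  (+1)
  6. substitute 'd' -> 'w'  (+1)
Total edit operations: 4
Edit distance = 4


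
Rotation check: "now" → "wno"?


Word: "now", Candidate: "wno"
Method: check if candidate is substring of word+word
"nownow" contains "wno"? Yes
Is rotation = Yes


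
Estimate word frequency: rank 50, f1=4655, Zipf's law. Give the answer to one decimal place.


Zipf's law: f(r) = f(1) / r
f(1) = 4655
f(50) = 4655 / 50
= 93.1 occurrences


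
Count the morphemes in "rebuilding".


Word: "rebuilding"
Morphemes: re- | build | -ing
Each morpheme carries meaning
= 3 morphemes


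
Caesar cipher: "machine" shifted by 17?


Word: "machine"
Shift: 17
Each letter → (letter + shift) mod 26:
  'm' (12) + 17 = 3 → 'd'
  'a' (0) + 17 = 17 → 'r'
  'c' (2) + 17 = 19 → 't'
  'h' (7) + 17 = 24 → 'y'
  'i' (8) + 17 = 25 → 'z'
  'n' (13) + 17 = 4 → 'e'
  'e' (4) + 17 = 21 → 'v'
Result = "drtyzev"


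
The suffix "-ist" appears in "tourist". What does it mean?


Suffix: -ist
Example: tourist = tour + -ist
Meaning = one who practices


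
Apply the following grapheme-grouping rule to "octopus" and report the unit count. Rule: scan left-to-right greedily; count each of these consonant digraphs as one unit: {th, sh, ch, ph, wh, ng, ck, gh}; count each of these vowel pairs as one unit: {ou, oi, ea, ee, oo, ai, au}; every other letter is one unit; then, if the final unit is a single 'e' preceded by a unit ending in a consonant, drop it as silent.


Word: "octopus" (7 letters)
Left-to-right scan:
  (1) 'o' (letter)
  (2) 'c' (letter)
  (3) 't' (letter)
  (4) 'o' (letter)
  (5) 'p' (letter)
  (6) 'u' (letter)
  (7) 's' (letter)
Units from scan: 7
Sound units = 7 units


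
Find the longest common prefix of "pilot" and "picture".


Word 1: "pilot"
Word 2: "picture"
Comparing from start:
  Pos 0: 'p' == 'p'
  Pos 1: 'i' == 'i'
  Pos 2: 'l' != 'c' (stop)
LCP = "pi" (length 2)


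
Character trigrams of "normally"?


Word: "normally" (length 8)
Number of trigrams = 8 - 3 + 1 = 6
  Position 0: "nor"
  Position 1: "orm"
  Position 2: "rma"
  Position 3: "mal"
  Position 4: "all"
  Position 5: "lly"
Trigrams = "nor", "orm", "rma", "mal", "all", "lly"


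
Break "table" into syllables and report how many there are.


Word: "table"
Syllable breakdown: ta-ble
Counting: 2 parts
= 2 syllables


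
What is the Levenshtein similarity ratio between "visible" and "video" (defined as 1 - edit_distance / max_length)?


Word 1: "visible" (length 7)
Word 2: "video" (length 5)
One optimal edit sequence:
  1. keep 'v'
  2. delete 'i'  (+1)
  3. delete 's'  (+1)
  4. keep 'i'
  5. substitute 'b' -> 'd'  (+1)
  6. substitute 'l' -> 'e'  (+1)
  7. substitute 'e' -> 'o'  (+1)
Edit distance = 5
Max length = max(7, 5) = 7
Similarity = 1 - 5/7
= 0.2857


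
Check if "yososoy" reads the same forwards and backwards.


Word: "yososoy"
Reversed: "yososoy"
Forward == Backward? yososoy == yososoy
Palindrome = Yes


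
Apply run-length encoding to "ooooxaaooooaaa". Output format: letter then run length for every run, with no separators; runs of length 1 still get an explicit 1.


String: "ooooxaaooooaaa"
Scanning for consecutive runs:
  'o' x 4
  'x' x 1
  'a' x 2
  'o' x 4
  'a' x 3
RLE = "o4x1a2o4a3"


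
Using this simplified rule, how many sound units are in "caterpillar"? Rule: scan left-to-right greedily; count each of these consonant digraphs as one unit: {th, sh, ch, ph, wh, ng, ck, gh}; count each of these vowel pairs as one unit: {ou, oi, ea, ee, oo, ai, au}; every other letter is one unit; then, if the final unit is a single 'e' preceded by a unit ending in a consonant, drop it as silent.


Word: "caterpillar" (11 letters)
Left-to-right scan:
  1. 'c' (letter)
  2. 'a' (letter)
  3. 't' (letter)
  4. 'e' (letter)
  5. 'r' (letter)
  6. 'p' (letter)
  7. 'i' (letter)
  8. 'l' (letter)
  9. 'l' (letter)
  10. 'a' (letter)
  11. 'r' (letter)
Units from scan: 11
Sound units = 11 units


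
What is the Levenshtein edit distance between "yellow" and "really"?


Word 1: "yellow" (length 6)
Word 2: "really" (length 6)
One optimal edit sequence (insert/delete/substitute each cost 1):
  1. substitute 'y' -> 'r'  (+1)
  2. keep 'e'
  3. substitute 'l' -> 'a'  (+1)
  4. keep 'l'
  5. substitute 'o' -> 'l'  (+1)
  6. substitute 'w' -> 'y'  (+1)
Total edit operations: 4
Edit distance = 4


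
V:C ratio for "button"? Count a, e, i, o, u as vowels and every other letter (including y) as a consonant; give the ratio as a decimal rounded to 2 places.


Word: "button"
Vowels (a,e,i,o,u): 2
Consonants: 4
Ratio = 2/4
= 0.50


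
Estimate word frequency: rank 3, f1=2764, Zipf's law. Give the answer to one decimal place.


Zipf's law: f(r) = f(1) / r
f(1) = 2764
f(3) = 2764 / 3
= 921.3 occurrences


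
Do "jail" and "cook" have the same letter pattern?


Pattern of "jail": [0, 1, 2, 3]
Pattern of "cook": [0, 1, 1, 2]
Patterns do not match
Same pattern = No


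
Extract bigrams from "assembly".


Word: "assembly" (length 8)
Number of bigrams = 8 - 2 + 1 = 7
  Position 0: "as"
  Position 1: "ss"
  Position 2: "se"
  Position 3: "em"
  Position 4: "mb"
  Position 5: "bl"
  Position 6: "ly"
Bigrams = "as", "ss", "se", "em", "mb", "bl", "ly"


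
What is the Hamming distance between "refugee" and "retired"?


Comparing character by character (same length = 7):
  Pos 0: 'r' vs 'r' =
  Pos 1: 'e' vs 'e' =
  Pos 2: 'f' vs 't' !=
  Pos 3: 'u' vs 'i' !=
  Pos 4: 'g' vs 'r' !=
  Pos 5: 'e' vs 'e' =
  Pos 6: 'e' vs 'd' !=
Hamming distance = 4


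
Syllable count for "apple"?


Word: "apple"
Syllable breakdown: ap-ple
Counting: 2 parts
= 2 syllables


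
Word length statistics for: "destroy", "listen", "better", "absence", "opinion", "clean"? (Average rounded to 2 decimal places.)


Lengths: "destroy"=7, "listen"=6, "better"=6, "absence"=7, "opinion"=7, "clean"=5
Sum = 38, Count = 6
Average = 38/6 = 6.33
= avg=6.33, min=5, max=7


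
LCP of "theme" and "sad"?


Word 1: "theme"
Word 2: "sad"
Comparing from start:
  Pos 0: 't' != 's' (stop)
LCP = "" (length 0)


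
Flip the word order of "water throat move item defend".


Original: "water throat move item defend"
Words (1..n): water | throat | move | item | defend
Reversed (n..1): defend | item | move | throat | water
Result = "defend item move throat water"


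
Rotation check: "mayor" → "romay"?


Word: "mayor", Candidate: "romay"
Method: check if candidate is substring of word+word
"mayormayor" contains "romay"? No
Is rotation = No


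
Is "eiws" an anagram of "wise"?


Word 1: "wise" → sorted: eisw
Word 2: "eiws" → sorted: eisw
Same letters? eisw == eisw
Anagram = Yes


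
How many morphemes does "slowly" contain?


Word: "slowly"
Morphemes: slow + -ly
Each morpheme carries meaning
= 2 morphemes


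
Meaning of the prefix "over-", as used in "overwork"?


Prefix: over-
As in: overwork -> over- + work
Meaning = excessive


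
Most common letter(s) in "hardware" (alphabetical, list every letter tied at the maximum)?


Word: "hardware"
Letter counts:
  'a': 2
  'd': 1
  'e': 1
  'h': 1
  'r': 2
  'w': 1
Maximum count = 2
Most frequent = 'a', 'r' (2 times each)


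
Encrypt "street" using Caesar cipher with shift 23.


Word: "street"
Shift: 23
Each letter → (letter + shift) mod 26:
  's' (18) + 23 = 15 → 'p'
  't' (19) + 23 = 16 → 'q'
  'r' (17) + 23 = 14 → 'o'
  'e' (4) + 23 = 1 → 'b'
  'e' (4) + 23 = 1 → 'b'
  't' (19) + 23 = 16 → 'q'
Result = "pqobbq"


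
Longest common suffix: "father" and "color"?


Word 1: "father"
Word 2: "color"
Comparing from end:
  Pos -1: 'r' == 'r'
  Pos -2: 'e' != 'o' (stop)
LCS = "r" (length 1)


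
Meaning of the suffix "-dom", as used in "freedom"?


Suffix: -dom
Example: freedom = free + -dom
Meaning = state / realm


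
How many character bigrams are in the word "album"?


Word: "album" (length 5)
Number of 2-grams = length - 2 + 1 = 5 - 2 + 1
= 4


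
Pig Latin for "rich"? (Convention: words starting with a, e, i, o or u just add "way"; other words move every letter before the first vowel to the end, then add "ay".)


Word: "rich"
Starts with consonant(s) → move to end, add 'ay'
Consonant cluster: "r"
Pig Latin = "ichray"


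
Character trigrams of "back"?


Word: "back" (length 4)
Number of trigrams = 4 - 3 + 1 = 2
  Position 0: "bac"
  Position 1: "ack"
Trigrams = "bac", "ack"


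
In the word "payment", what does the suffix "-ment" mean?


Suffix: -ment
Example: payment (pay + -ment)
Meaning = result of action


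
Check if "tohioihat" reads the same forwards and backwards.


Word: "tohioihat"
Reversed: "tahioihot"
Forward == Backward? tohioihat != tahioihot
Palindrome = No


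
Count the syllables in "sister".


Word: "sister"
Syllable breakdown: sis · ter
Counting: 2 parts
= 2 syllables


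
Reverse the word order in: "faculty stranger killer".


Original: "faculty stranger killer"
Words (1..n): faculty | stranger | killer
Reversed (n..1): killer | stranger | faculty
Result = "killer stranger faculty"


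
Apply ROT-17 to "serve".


Word: "serve"
Shift: 17
Each letter → (letter + shift) mod 26:
  's' (18) + 17 = 9 → 'j'
  'e' (4) + 17 = 21 → 'v'
  'r' (17) + 17 = 8 → 'i'
  'v' (21) + 17 = 12 → 'm'
  'e' (4) + 17 = 21 → 'v'
Result = "jvimv"


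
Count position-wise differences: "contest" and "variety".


Comparing character by character (same length = 7):
  Pos 0: 'c' vs 'v' !=
  Pos 1: 'o' vs 'a' !=
  Pos 2: 'n' vs 'r' !=
  Pos 3: 't' vs 'i' !=
  Pos 4: 'e' vs 'e' =
  Pos 5: 's' vs 't' !=
  Pos 6: 't' vs 'y' !=
Hamming distance = 6


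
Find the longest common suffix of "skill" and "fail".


Word 1: "skill"
Word 2: "fail"
Comparing from end:
  Pos -1: 'l' == 'l'
  Pos -2: 'l' != 'i' (stop)
LCS = "l" (length 1)


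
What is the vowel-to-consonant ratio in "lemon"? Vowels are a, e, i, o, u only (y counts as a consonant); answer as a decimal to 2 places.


Word: "lemon"
Vowels (a,e,i,o,u): 2
Consonants: 3
Ratio = 2/3
= 0.67


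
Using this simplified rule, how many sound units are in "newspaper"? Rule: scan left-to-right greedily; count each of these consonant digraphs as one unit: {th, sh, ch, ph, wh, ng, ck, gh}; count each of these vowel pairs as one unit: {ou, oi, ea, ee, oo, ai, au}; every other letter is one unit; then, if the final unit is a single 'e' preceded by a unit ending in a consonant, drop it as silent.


Word: "newspaper" (9 letters)
Left-to-right scan:
  1. 'n' (letter)
  2. 'e' (letter)
  3. 'w' (letter)
  4. 's' (letter)
  5. 'p' (letter)
  6. 'a' (letter)
  7. 'p' (letter)
  8. 'e' (letter)
  9. 'r' (letter)
Units from scan: 9
Sound units = 9 units


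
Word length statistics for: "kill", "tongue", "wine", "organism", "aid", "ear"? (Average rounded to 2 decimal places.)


Lengths: "kill"=4, "tongue"=6, "wine"=4, "organism"=8, "aid"=3, "ear"=3
Sum = 28, Count = 6
Average = 28/6 = 4.67
= avg=4.67, min=3, max=8


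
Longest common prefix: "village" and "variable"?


Word 1: "village"
Word 2: "variable"
Comparing from start:
  Pos 0: 'v' == 'v'
  Pos 1: 'i' != 'a' (stop)
LCP = "v" (length 1)


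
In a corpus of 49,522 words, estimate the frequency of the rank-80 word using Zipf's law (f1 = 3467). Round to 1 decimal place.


Zipf's law: f(r) = f(1) / r
f(1) = 3467
f(80) = 3467 / 80
= 43.3 occurrences


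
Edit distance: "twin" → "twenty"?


Word 1: "twin" (length 4)
Word 2: "twenty" (length 6)
One optimal edit sequence (insert/delete/substitute each cost 1):
  1. keep 't'
  2. keep 'w'
  3. substitute 'i' -> 'e'  (+1)
  4. keep 'n'
  5. insert 't'  (+1)
  6. insert 'y'  (+1)
Total edit operations: 3
Edit distance = 3


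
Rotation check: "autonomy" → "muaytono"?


Word: "autonomy", Candidate: "muaytono"
Method: check if candidate is substring of word+word
"autonomyautonomy" contains "muaytono"? No
Is rotation = No


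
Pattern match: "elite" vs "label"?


Pattern of "elite": [0, 1, 2, 3, 0]
Pattern of "label": [0, 1, 2, 3, 0]
Patterns match
Same pattern = Yes


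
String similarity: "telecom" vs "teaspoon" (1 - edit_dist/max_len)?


Word 1: "telecom" (length 7)
Word 2: "teaspoon" (length 8)
One optimal edit sequence:
  1. keep 't'
  2. keep 'e'
  3. insert 'a'  (+1)
  4. substitute 'l' -> 's'  (+1)
  5. substitute 'e' -> 'p'  (+1)
  6. substitute 'c' -> 'o'  (+1)
  7. keep 'o'
  8. substitute 'm' -> 'n'  (+1)
Edit distance = 5
Max length = max(7, 8) = 8
Similarity = 1 - 5/8
= 0.3750


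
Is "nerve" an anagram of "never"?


Word 1: "never" → sorted: eenrv
Word 2: "nerve" → sorted: eenrv
Same letters? eenrv == eenrv
Anagram = Yes


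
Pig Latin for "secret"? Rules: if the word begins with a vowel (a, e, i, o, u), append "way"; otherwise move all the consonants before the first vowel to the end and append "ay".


Word: "secret"
Starts with consonant(s) → move to end, add 'ay'
Consonant cluster: "s"
Pig Latin = "ecretsay"


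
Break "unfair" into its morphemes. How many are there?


Word: "unfair"
Morphemes: un- + fair
Each morpheme carries meaning
= 2 morphemes


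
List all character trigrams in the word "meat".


Word: "meat" (length 4)
Number of trigrams = 4 - 3 + 1 = 2
  Position 0: "mea"
  Position 1: "eat"
Trigrams = "mea", "eat"


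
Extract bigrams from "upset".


Word: "upset" (length 5)
Number of bigrams = 5 - 2 + 1 = 4
  Position 0: "up"
  Position 1: "ps"
  Position 2: "se"
  Position 3: "et"
Bigrams = "up", "ps", "se", "et"


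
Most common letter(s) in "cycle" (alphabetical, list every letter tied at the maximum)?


Word: "cycle"
Letter counts:
  'c': 2
  'e': 1
  'l': 1
  'y': 1
Maximum count = 2
Most frequent = 'c' (2 times each)


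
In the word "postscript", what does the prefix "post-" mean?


Prefix: post-
As in: postscript -> post- + script
Meaning = after


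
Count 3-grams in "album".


Word: "album" (length 5)
Number of 3-grams = length - 3 + 1 = 5 - 3 + 1
= 3


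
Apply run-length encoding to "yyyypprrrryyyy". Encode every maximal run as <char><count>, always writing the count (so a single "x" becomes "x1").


String: "yyyypprrrryyyy"
Scanning for consecutive runs:
  'y' x 4
  'p' x 2
  'r' x 4
  'y' x 4
RLE = "y4p2r4y4"


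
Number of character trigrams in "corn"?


Word: "corn" (length 4)
Number of 3-grams = length - 3 + 1 = 4 - 3 + 1
= 2


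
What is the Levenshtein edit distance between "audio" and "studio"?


Word 1: "audio" (length 5)
Word 2: "studio" (length 6)
One optimal edit sequence (insert/delete/substitute each cost 1):
  1. insert 's'  (+1)
  2. substitute 'a' -> 't'  (+1)
  3. keep 'u'
  4. keep 'd'
  5. keep 'i'
  6. keep 'o'
Total edit operations: 2
Edit distance = 2


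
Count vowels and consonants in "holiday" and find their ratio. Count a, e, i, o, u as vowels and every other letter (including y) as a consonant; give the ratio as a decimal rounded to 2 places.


Word: "holiday"
Vowels (a,e,i,o,u): 3
Consonants: 4
Ratio = 3/4
= 0.75


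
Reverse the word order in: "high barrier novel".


Original: "high barrier novel"
Words (1..n): high | barrier | novel
Reversed (n..1): novel | barrier | high
Result = "novel barrier high"


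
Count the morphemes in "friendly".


Word: "friendly"
Morphemes: friend / -ly
Each morpheme carries meaning
= 2 morphemes


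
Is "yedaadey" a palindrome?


Word: "yedaadey"
Reversed: "yedaadey"
Forward == Backward? yedaadey == yedaadey
Palindrome = Yes


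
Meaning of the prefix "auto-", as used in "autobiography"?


Prefix: auto-
As in: autobiography -> auto- + biography
Meaning = self


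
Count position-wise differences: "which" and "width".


Comparing character by character (same length = 5):
  Pos 0: 'w' vs 'w' =
  Pos 1: 'h' vs 'i' !=
  Pos 2: 'i' vs 'd' !=
  Pos 3: 'c' vs 't' !=
  Pos 4: 'h' vs 'h' =
Hamming distance = 3


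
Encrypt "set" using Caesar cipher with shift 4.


Word: "set"
Shift: 4
Each letter → (letter + shift) mod 26:
  's' (18) + 4 = 22 → 'w'
  'e' (4) + 4 = 8 → 'i'
  't' (19) + 4 = 23 → 'x'
Result = "wix"


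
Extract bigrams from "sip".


Word: "sip" (length 3)
Number of bigrams = 3 - 2 + 1 = 2
  Position 0: "si"
  Position 1: "ip"
Bigrams = "si", "ip"


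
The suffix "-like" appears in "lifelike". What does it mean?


Suffix: -like
Example: lifelike = life + -like
Meaning = resembling


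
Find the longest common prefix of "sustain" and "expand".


Word 1: "sustain"
Word 2: "expand"
Comparing from start:
  Pos 0: 's' != 'e' (stop)
LCP = "" (length 0)


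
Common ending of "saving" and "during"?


Word 1: "saving"
Word 2: "during"
Comparing from end:
  Pos -1: 'g' == 'g'
  Pos -2: 'n' == 'n'
  Pos -3: 'i' == 'i'
  Pos -4: 'v' != 'r' (stop)
LCS = "ing" (length 3)


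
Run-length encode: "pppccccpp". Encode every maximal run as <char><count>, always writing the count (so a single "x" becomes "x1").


String: "pppccccpp"
Scanning for consecutive runs:
  'p' x 3
  'c' x 4
  'p' x 2
RLE = "p3c4p2"


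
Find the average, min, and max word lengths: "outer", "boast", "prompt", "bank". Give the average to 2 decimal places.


Lengths: "outer"=5, "boast"=5, "prompt"=6, "bank"=4
Sum = 20, Count = 4
Average = 20/4 = 5.00
= avg=5.00, min=4, max=6


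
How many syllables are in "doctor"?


Word: "doctor"
Syllable breakdown: doc | tor
Counting: 2 parts
= 2 syllables


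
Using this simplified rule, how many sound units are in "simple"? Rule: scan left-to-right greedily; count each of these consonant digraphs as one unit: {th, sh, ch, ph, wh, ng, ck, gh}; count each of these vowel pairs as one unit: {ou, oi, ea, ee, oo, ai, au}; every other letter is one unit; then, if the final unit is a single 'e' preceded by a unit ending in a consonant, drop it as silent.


Word: "simple" (6 letters)
Left-to-right scan:
  1. 's' (letter)
  2. 'i' (letter)
  3. 'm' (letter)
  4. 'p' (letter)
  5. 'l' (letter)
  6. 'e' (letter)
Units from scan: 6
Final unit is 'e' after a consonant -> drop as silent (-1)
Sound units = 5 units


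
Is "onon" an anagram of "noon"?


Word 1: "noon" → sorted: nnoo
Word 2: "onon" → sorted: nnoo
Same letters? nnoo == nnoo
Anagram = Yes


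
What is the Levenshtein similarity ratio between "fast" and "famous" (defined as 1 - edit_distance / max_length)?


Word 1: "fast" (length 4)
Word 2: "famous" (length 6)
One optimal edit sequence:
  1. keep 'f'
  2. keep 'a'
  3. insert 'm'  (+1)
  4. insert 'o'  (+1)
  5. substitute 's' -> 'u'  (+1)
  6. substitute 't' -> 's'  (+1)
Edit distance = 4
Max length = max(4, 6) = 6
Similarity = 1 - 4/6
= 0.3333


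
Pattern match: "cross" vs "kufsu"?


Pattern of "cross": [0, 1, 2, 3, 3]
Pattern of "kufsu": [0, 1, 2, 3, 1]
Patterns do not match
Same pattern = No


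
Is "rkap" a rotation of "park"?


Word: "park", Candidate: "rkap"
Method: check if candidate is substring of word+word
"parkpark" contains "rkap"? No
Is rotation = No


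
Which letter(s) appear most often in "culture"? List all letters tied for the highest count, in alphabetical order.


Word: "culture"
Letter counts:
  'c': 1
  'e': 1
  'l': 1
  'r': 1
  't': 1
  'u': 2
Maximum count = 2
Most frequent = 'u' (2 times each)


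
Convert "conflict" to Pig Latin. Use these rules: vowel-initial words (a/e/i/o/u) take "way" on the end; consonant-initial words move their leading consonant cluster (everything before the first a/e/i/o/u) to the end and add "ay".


Word: "conflict"
Starts with consonant(s) → move to end, add 'ay'
Consonant cluster: "c"
Pig Latin = "onflictcay"


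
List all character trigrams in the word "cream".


Word: "cream" (length 5)
Number of trigrams = 5 - 3 + 1 = 3
  Position 0: "cre"
  Position 1: "rea"
  Position 2: "eam"
Trigrams = "cre", "rea", "eam"


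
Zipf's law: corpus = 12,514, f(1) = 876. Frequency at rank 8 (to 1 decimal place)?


Zipf's law: f(r) = f(1) / r
f(1) = 876
f(8) = 876 / 8
= 109.5 occurrences


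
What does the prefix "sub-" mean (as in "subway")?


Prefix: sub-
Example: subway (sub- + way)
Meaning = under / below


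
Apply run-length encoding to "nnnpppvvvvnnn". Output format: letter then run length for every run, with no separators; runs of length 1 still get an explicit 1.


String: "nnnpppvvvvnnn"
Scanning for consecutive runs:
  'n' x 3
  'p' x 3
  'v' x 4
  'n' x 3
RLE = "n3p3v4n3"


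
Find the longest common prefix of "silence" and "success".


Word 1: "silence"
Word 2: "success"
Comparing from start:
  Pos 0: 's' == 's'
  Pos 1: 'i' != 'u' (stop)
LCP = "s" (length 1)


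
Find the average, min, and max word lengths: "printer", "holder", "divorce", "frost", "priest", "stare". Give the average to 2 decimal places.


Lengths: "printer"=7, "holder"=6, "divorce"=7, "frost"=5, "priest"=6, "stare"=5
Sum = 36, Count = 6
Average = 36/6 = 6.00
= avg=6.00, min=5, max=7


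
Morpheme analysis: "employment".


Word: "employment"
Morphemes: employ + -ment
Each morpheme carries meaning
= 2 morphemes


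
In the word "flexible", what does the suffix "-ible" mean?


Suffix: -ible
Example: flexible = flex + -ible
Meaning = capable of


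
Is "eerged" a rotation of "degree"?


Word: "degree", Candidate: "eerged"
Method: check if candidate is substring of word+word
"degreedegree" contains "eerged"? No
Is rotation = No


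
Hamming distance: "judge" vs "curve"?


Comparing character by character (same length = 5):
  Pos 0: 'j' vs 'c' !=
  Pos 1: 'u' vs 'u' =
  Pos 2: 'd' vs 'r' !=
  Pos 3: 'g' vs 'v' !=
  Pos 4: 'e' vs 'e' =
Hamming distance = 3


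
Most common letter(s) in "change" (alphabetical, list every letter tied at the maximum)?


Word: "change"
Letter counts:
  'a': 1
  'c': 1
  'e': 1
  'g': 1
  'h': 1
  'n': 1
Maximum count = 1
Most frequent = 'a', 'c', 'e', 'g', 'h', 'n' (1 time each)


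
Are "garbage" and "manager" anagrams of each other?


Word 1: "garbage" → sorted: aabeggr
Word 2: "manager" → sorted: aaegmnr
Same letters? aabeggr != aaegmnr
Anagram = No


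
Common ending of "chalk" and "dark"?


Word 1: "chalk"
Word 2: "dark"
Comparing from end:
  Pos -1: 'k' == 'k'
  Pos -2: 'l' != 'r' (stop)
LCS = "k" (length 1)


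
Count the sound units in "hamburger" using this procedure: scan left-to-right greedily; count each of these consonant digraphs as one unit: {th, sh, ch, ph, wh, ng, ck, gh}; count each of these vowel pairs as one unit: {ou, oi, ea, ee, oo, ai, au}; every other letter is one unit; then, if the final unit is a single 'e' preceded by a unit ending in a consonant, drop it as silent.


Word: "hamburger" (9 letters)
Left-to-right scan:
  1. 'h' (letter)
  2. 'a' (letter)
  3. 'm' (letter)
  4. 'b' (letter)
  5. 'u' (letter)
  6. 'r' (letter)
  7. 'g' (letter)
  8. 'e' (letter)
  9. 'r' (letter)
Units from scan: 9
Sound units = 9 units
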